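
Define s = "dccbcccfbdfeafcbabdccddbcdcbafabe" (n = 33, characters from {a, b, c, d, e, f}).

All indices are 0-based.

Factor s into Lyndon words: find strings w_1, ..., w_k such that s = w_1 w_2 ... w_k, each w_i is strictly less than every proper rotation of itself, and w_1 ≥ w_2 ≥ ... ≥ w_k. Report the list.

["d", "c", "c", "bcccfbdfe", "afcb", "abdccddbcdcbafabe"]

emit factor 1: 'd' (i=0, period=1)
emit factor 2: 'c' (i=1, period=1)
emit factor 3: 'c' (i=2, period=1)
emit factor 4: 'bcccfbdfe' (i=3, period=9)
emit factor 5: 'afcb' (i=12, period=4)
emit factor 6: 'abdccddbcdcbafabe' (i=16, period=17)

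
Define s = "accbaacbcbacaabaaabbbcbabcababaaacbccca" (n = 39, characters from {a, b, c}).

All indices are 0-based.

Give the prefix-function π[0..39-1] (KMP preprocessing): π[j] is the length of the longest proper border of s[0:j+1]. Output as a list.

[0, 0, 0, 0, 1, 1, 2, 0, 0, 0, 1, 2, 1, 1, 0, 1, 1, 1, 0, 0, 0, 0, 0, 1, 0, 0, 1, 0, 1, 0, 1, 1, 1, 2, 0, 0, 0, 0, 1]

π[0] = 0
j=1 s[j]='c': π[1]=0 (border '')
j=2 s[j]='c': π[2]=0 (border '')
j=3 s[j]='b': π[3]=0 (border '')
j=4 s[j]='a': π[4]=1 (border 'a')
j=5 s[j]='a': k: 1→0; π[5]=1 (border 'a')
j=6 s[j]='c': π[6]=2 (border 'ac')
j=7 s[j]='b': k: 2→0; π[7]=0 (border '')
j=8 s[j]='c': π[8]=0 (border '')
j=9 s[j]='b': π[9]=0 (border '')
j=10 s[j]='a': π[10]=1 (border 'a')
j=11 s[j]='c': π[11]=2 (border 'ac')
j=12 s[j]='a': k: 2→0; π[12]=1 (border 'a')
j=13 s[j]='a': k: 1→0; π[13]=1 (border 'a')
j=14 s[j]='b': k: 1→0; π[14]=0 (border '')
j=15 s[j]='a': π[15]=1 (border 'a')
j=16 s[j]='a': k: 1→0; π[16]=1 (border 'a')
j=17 s[j]='a': k: 1→0; π[17]=1 (border 'a')
j=18 s[j]='b': k: 1→0; π[18]=0 (border '')
j=19 s[j]='b': π[19]=0 (border '')
j=20 s[j]='b': π[20]=0 (border '')
j=21 s[j]='c': π[21]=0 (border '')
j=22 s[j]='b': π[22]=0 (border '')
j=23 s[j]='a': π[23]=1 (border 'a')
j=24 s[j]='b': k: 1→0; π[24]=0 (border '')
j=25 s[j]='c': π[25]=0 (border '')
j=26 s[j]='a': π[26]=1 (border 'a')
j=27 s[j]='b': k: 1→0; π[27]=0 (border '')
j=28 s[j]='a': π[28]=1 (border 'a')
j=29 s[j]='b': k: 1→0; π[29]=0 (border '')
j=30 s[j]='a': π[30]=1 (border 'a')
j=31 s[j]='a': k: 1→0; π[31]=1 (border 'a')
j=32 s[j]='a': k: 1→0; π[32]=1 (border 'a')
j=33 s[j]='c': π[33]=2 (border 'ac')
j=34 s[j]='b': k: 2→0; π[34]=0 (border '')
j=35 s[j]='c': π[35]=0 (border '')
j=36 s[j]='c': π[36]=0 (border '')
j=37 s[j]='c': π[37]=0 (border '')
j=38 s[j]='a': π[38]=1 (border 'a')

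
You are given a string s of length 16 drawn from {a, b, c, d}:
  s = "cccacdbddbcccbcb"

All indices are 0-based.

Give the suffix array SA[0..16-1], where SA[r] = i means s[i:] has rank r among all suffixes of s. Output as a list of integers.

[3, 15, 13, 9, 6, 2, 14, 12, 1, 11, 0, 10, 4, 8, 5, 7]

sorted suffixes:
  #0 SA[0]=3  'acdbddbcccbcb'
  #1 SA[1]=15  'b'
  #2 SA[2]=13  'bcb'
  #3 SA[3]=9  'bcccbcb'
  #4 SA[4]=6  'bddbcccbcb'
  #5 SA[5]=2  'cacdbddbcccbcb'
  #6 SA[6]=14  'cb'
  #7 SA[7]=12  'cbcb'
  #8 SA[8]=1  'ccacdbddbcccbcb'
  #9 SA[9]=11  'ccbcb'
  #10 SA[10]=0  'cccacdbddbcccbcb'
  #11 SA[11]=10  'cccbcb'
  #12 SA[12]=4  'cdbddbcccbcb'
  #13 SA[13]=8  'dbcccbcb'
  #14 SA[14]=5  'dbddbcccbcb'
  #15 SA[15]=7  'ddbcccbcb'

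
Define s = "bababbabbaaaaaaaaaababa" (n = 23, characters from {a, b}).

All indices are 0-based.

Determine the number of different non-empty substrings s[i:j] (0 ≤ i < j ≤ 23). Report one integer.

rank | idx | suffix
   0 |  22 | a
   1 |   9 | aaaaaaaaaababa
   2 |  10 | aaaaaaaaababa
   3 |  11 | aaaaaaaababa
   4 |  12 | aaaaaaababa
   5 |  13 | aaaaaababa
   6 |  14 | aaaaababa
   7 |  15 | aaaababa
   8 |  16 | aaababa
   9 |  17 | aababa
  10 |  20 | aba
  11 |  18 | ababa
  12 |   1 | ababbabbaaaaaaaaaababa
  13 |   6 | abbaaaaaaaaaababa
  14 |   3 | abbabbaaaaaaaaaababa
  15 |  21 | ba
  16 |   8 | baaaaaaaaaababa
  17 |  19 | baba
  18 |   0 | bababbabbaaaaaaaaaababa
  19 |   5 | babbaaaaaaaaaababa
  20 |   2 | babbabbaaaaaaaaaababa
  21 |   7 | bbaaaaaaaaaababa
  22 |   4 | bbabbaaaaaaaaaababa

SA = [22, 9, 10, 11, 12, 13, 14, 15, 16, 17, 20, 18, 1, 6, 3, 21, 8, 19, 0, 5, 2, 7, 4]
[i] adj suffixes → lcp
  [1] 22/9 → 1 ('a')
  [2] 9/10 → 9 ('aaaaaaaaa')
  [3] 10/11 → 8 ('aaaaaaaa')
  [4] 11/12 → 7 ('aaaaaaa')
  [5] 12/13 → 6 ('aaaaaa')
  [6] 13/14 → 5 ('aaaaa')
  [7] 14/15 → 4 ('aaaa')
  [8] 15/16 → 3 ('aaa')
  [9] 16/17 → 2 ('aa')
  [10] 17/20 → 1 ('a')
  [11] 20/18 → 3 ('aba')
  [12] 18/1 → 4 ('abab')
  [13] 1/6 → 2 ('ab')
  [14] 6/3 → 4 ('abba')
  [15] 3/21 → 0 ('')
  [16] 21/8 → 2 ('ba')
  [17] 8/19 → 2 ('ba')
  [18] 19/0 → 4 ('baba')
  [19] 0/5 → 3 ('bab')
  [20] 5/2 → 5 ('babba')
  [21] 2/7 → 1 ('b')
  [22] 7/4 → 3 ('bba')

n(n+1)/2 = 23·24/2 = 276
Σ LCP = 0 + 1 + 9 + 8 + 7 + 6 + 5 + 4 + 3 + 2 + 1 + 3 + 4 + 2 + 4 + 0 + 2 + 2 + 4 + 3 + 5 + 1 + 3 = 79
distinct = 276 − 79 = 197

197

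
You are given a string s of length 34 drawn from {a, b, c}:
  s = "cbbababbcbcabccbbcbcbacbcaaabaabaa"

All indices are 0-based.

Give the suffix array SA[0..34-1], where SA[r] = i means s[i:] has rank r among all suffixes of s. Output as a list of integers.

[33, 32, 25, 29, 26, 30, 27, 3, 5, 11, 21, 31, 28, 2, 4, 20, 1, 6, 15, 23, 9, 18, 7, 16, 12, 24, 10, 19, 0, 14, 22, 8, 17, 13]

rank | idx | suffix
   0 |  33 | a
   1 |  32 | aa
   2 |  25 | aaabaabaa
   3 |  29 | aabaa
   4 |  26 | aabaabaa
   5 |  30 | abaa
   6 |  27 | abaabaa
   7 |   3 | ababbcbcabccbbcbcbacbcaaabaabaa
   8 |   5 | abbcbcabccbbcbcbacbcaaabaabaa
   9 |  11 | abccbbcbcbacbcaaabaabaa
  10 |  21 | acbcaaabaabaa
  11 |  31 | baa
  12 |  28 | baabaa
  13 |   2 | bababbcbcabccbbcbcbacbcaaabaabaa
  14 |   4 | babbcbcabccbbcbcbacbcaaabaabaa
  15 |  20 | bacbcaaabaabaa
  16 |   1 | bbababbcbcabccbbcbcbacbcaaabaabaa
  17 |   6 | bbcbcabccbbcbcbacbcaaabaabaa
  18 |  15 | bbcbcbacbcaaabaabaa
  19 |  23 | bcaaabaabaa
  20 |   9 | bcabccbbcbcbacbcaaabaabaa
  21 |  18 | bcbacbcaaabaabaa
  22 |   7 | bcbcabccbbcbcbacbcaaabaabaa
  23 |  16 | bcbcbacbcaaabaabaa
  24 |  12 | bccbbcbcbacbcaaabaabaa
  25 |  24 | caaabaabaa
  26 |  10 | cabccbbcbcbacbcaaabaabaa
  27 |  19 | cbacbcaaabaabaa
  28 |   0 | cbbababbcbcabccbbcbcbacbcaaabaabaa
  29 |  14 | cbbcbcbacbcaaabaabaa
  30 |  22 | cbcaaabaabaa
  31 |   8 | cbcabccbbcbcbacbcaaabaabaa
  32 |  17 | cbcbacbcaaabaabaa
  33 |  13 | ccbbcbcbacbcaaabaabaa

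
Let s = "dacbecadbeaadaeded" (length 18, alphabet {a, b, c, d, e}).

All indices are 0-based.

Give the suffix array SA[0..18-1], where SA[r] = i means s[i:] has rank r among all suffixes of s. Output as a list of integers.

[10, 1, 11, 6, 13, 8, 3, 5, 2, 17, 0, 12, 7, 15, 9, 4, 16, 14]

sorted suffixes:
  #0 SA[0]=10  'aadaeded'
  #1 SA[1]=1  'acbecadbeaadaeded'
  #2 SA[2]=11  'adaeded'
  #3 SA[3]=6  'adbeaadaeded'
  #4 SA[4]=13  'aeded'
  #5 SA[5]=8  'beaadaeded'
  #6 SA[6]=3  'becadbeaadaeded'
  #7 SA[7]=5  'cadbeaadaeded'
  #8 SA[8]=2  'cbecadbeaadaeded'
  #9 SA[9]=17  'd'
  #10 SA[10]=0  'dacbecadbeaadaeded'
  #11 SA[11]=12  'daeded'
  #12 SA[12]=7  'dbeaadaeded'
  #13 SA[13]=15  'ded'
  #14 SA[14]=9  'eaadaeded'
  #15 SA[15]=4  'ecadbeaadaeded'
  #16 SA[16]=16  'ed'
  #17 SA[17]=14  'eded'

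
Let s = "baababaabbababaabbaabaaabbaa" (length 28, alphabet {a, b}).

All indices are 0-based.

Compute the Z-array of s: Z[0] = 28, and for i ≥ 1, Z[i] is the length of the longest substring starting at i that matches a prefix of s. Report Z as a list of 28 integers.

[28, 0, 0, 2, 0, 4, 0, 0, 1, 2, 0, 2, 0, 4, 0, 0, 1, 5, 0, 0, 3, 0, 0, 0, 1, 3, 0, 0]

Z[0]=28
i=1: i≥r, start 0; Z[1]=0
i=2: i≥r, start 0; Z[2]=0
i=3: i≥r, start 0; Z[3]=2 extend→box=[3,5)
i=4: min(r-i=1, Z[1]=0)=0; Z[4]=0
i=5: i≥r, start 0; Z[5]=4 extend→box=[5,9)
i=6: min(r-i=3, Z[1]=0)=0; Z[6]=0
i=7: min(r-i=2, Z[2]=0)=0; Z[7]=0
i=8: min(r-i=1, Z[3]=2)=1; Z[8]=1
i=9: i≥r, start 0; Z[9]=2 extend→box=[9,11)
i=10: min(r-i=1, Z[1]=0)=0; Z[10]=0
i=11: i≥r, start 0; Z[11]=2 extend→box=[11,13)
i=12: min(r-i=1, Z[1]=0)=0; Z[12]=0
i=13: i≥r, start 0; Z[13]=4 extend→box=[13,17)
i=14: min(r-i=3, Z[1]=0)=0; Z[14]=0
i=15: min(r-i=2, Z[2]=0)=0; Z[15]=0
i=16: min(r-i=1, Z[3]=2)=1; Z[16]=1
i=17: i≥r, start 0; Z[17]=5 extend→box=[17,22)
i=18: min(r-i=4, Z[1]=0)=0; Z[18]=0
i=19: min(r-i=3, Z[2]=0)=0; Z[19]=0
i=20: min(r-i=2, Z[3]=2)=2; Z[20]=3 extend→box=[20,23)
i=21: min(r-i=2, Z[1]=0)=0; Z[21]=0
i=22: min(r-i=1, Z[2]=0)=0; Z[22]=0
i=23: i≥r, start 0; Z[23]=0
i=24: i≥r, start 0; Z[24]=1 extend→box=[24,25)
i=25: i≥r, start 0; Z[25]=3 extend→box=[25,28)
i=26: min(r-i=2, Z[1]=0)=0; Z[26]=0
i=27: min(r-i=1, Z[2]=0)=0; Z[27]=0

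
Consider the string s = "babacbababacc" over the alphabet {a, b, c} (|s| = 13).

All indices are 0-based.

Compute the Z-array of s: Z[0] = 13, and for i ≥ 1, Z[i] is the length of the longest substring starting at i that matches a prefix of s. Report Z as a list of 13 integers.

[13, 0, 2, 0, 0, 4, 0, 5, 0, 2, 0, 0, 0]

Z[0]=13
i=1: outside box; Z[1]=0
i=2: outside box; Z[2]=2 grow→box=[2,4)
i=3: min(r-i=1, Z[1]=0)=0; Z[3]=0
i=4: outside box; Z[4]=0
i=5: outside box; Z[5]=4 grow→box=[5,9)
i=6: min(r-i=3, Z[1]=0)=0; Z[6]=0
i=7: min(r-i=2, Z[2]=2)=2; Z[7]=5 grow→box=[7,12)
i=8: min(r-i=4, Z[1]=0)=0; Z[8]=0
i=9: min(r-i=3, Z[2]=2)=2; Z[9]=2
i=10: min(r-i=2, Z[3]=0)=0; Z[10]=0
i=11: min(r-i=1, Z[4]=0)=0; Z[11]=0
i=12: outside box; Z[12]=0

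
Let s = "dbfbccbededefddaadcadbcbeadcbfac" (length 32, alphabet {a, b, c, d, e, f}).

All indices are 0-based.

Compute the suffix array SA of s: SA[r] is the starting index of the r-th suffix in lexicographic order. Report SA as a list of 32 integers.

[15, 30, 19, 16, 25, 21, 3, 23, 6, 28, 1, 31, 18, 22, 5, 27, 4, 14, 20, 0, 17, 26, 13, 8, 10, 24, 7, 9, 11, 29, 2, 12]

rank→(start, suffix):
  0 → (15, 'aadcadbcbeadcbfac')
  1 → (30, 'ac')
  2 → (19, 'adbcbeadcbfac')
  3 → (16, 'adcadbcbeadcbfac')
  4 → (25, 'adcbfac')
  5 → (21, 'bcbeadcbfac')
  6 → (3, 'bccbededefddaadcadbcbeadcbfac')
  7 → (23, 'beadcbfac')
  8 → (6, 'bededefddaadcadbcbeadcbfac')
  9 → (28, 'bfac')
  10 → (1, 'bfbccbededefddaadcadbcbeadcbfac')
  11 → (31, 'c')
  12 → (18, 'cadbcbeadcbfac')
  13 → (22, 'cbeadcbfac')
  14 → (5, 'cbededefddaadcadbcbeadcbfac')
  15 → (27, 'cbfac')
  16 → (4, 'ccbededefddaadcadbcbeadcbfac')
  17 → (14, 'daadcadbcbeadcbfac')
  18 → (20, 'dbcbeadcbfac')
  19 → (0, 'dbfbccbededefddaadcadbcbeadcbfac')
  20 → (17, 'dcadbcbeadcbfac')
  21 → (26, 'dcbfac')
  22 → (13, 'ddaadcadbcbeadcbfac')
  23 → (8, 'dedefddaadcadbcbeadcbfac')
  24 → (10, 'defddaadcadbcbeadcbfac')
  25 → (24, 'eadcbfac')
  26 → (7, 'ededefddaadcadbcbeadcbfac')
  27 → (9, 'edefddaadcadbcbeadcbfac')
  28 → (11, 'efddaadcadbcbeadcbfac')
  29 → (29, 'fac')
  30 → (2, 'fbccbededefddaadcadbcbeadcbfac')
  31 → (12, 'fddaadcadbcbeadcbfac')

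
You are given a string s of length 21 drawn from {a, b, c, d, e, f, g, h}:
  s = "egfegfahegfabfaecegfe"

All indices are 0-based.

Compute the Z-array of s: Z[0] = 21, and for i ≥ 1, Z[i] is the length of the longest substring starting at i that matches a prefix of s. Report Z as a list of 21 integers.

Z[0]=21
i=1: fresh scan; Z[1]=0
i=2: fresh scan; Z[2]=0
i=3: fresh scan; Z[3]=3 grow→box=[3,6)
i=4: min(r-i=2, Z[1]=0)=0; Z[4]=0
i=5: min(r-i=1, Z[2]=0)=0; Z[5]=0
i=6: fresh scan; Z[6]=0
i=7: fresh scan; Z[7]=0
i=8: fresh scan; Z[8]=3 grow→box=[8,11)
i=9: min(r-i=2, Z[1]=0)=0; Z[9]=0
i=10: min(r-i=1, Z[2]=0)=0; Z[10]=0
i=11: fresh scan; Z[11]=0
i=12: fresh scan; Z[12]=0
i=13: fresh scan; Z[13]=0
i=14: fresh scan; Z[14]=0
i=15: fresh scan; Z[15]=1 grow→box=[15,16)
i=16: fresh scan; Z[16]=0
i=17: fresh scan; Z[17]=4 grow→box=[17,21)
i=18: min(r-i=3, Z[1]=0)=0; Z[18]=0
i=19: min(r-i=2, Z[2]=0)=0; Z[19]=0
i=20: min(r-i=1, Z[3]=3)=1; Z[20]=1

[21, 0, 0, 3, 0, 0, 0, 0, 3, 0, 0, 0, 0, 0, 0, 1, 0, 4, 0, 0, 1]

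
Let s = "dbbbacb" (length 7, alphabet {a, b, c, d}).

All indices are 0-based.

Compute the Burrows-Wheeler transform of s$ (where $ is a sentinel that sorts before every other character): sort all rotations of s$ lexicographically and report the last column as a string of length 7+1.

bbcbbda$

rank  rotation  last
    0  $dbbbacb  b
    1  acb$dbbb  b
    2  b$dbbbac  c
    3  bacb$dbb  b
    4  bbacb$db  b
    5  bbbacb$d  d
    6  cb$dbbba  a
    7  dbbbacb$  $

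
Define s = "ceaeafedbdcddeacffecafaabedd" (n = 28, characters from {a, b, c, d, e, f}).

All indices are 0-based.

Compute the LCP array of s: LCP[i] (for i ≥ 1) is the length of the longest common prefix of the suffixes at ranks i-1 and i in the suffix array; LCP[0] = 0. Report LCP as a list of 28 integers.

[0, 1, 1, 1, 1, 2, 0, 1, 0, 1, 1, 1, 0, 1, 1, 1, 2, 1, 0, 2, 2, 1, 1, 2, 0, 1, 2, 1]

rank | idx | suffix
   0 |  22 | aabedd
   1 |  23 | abedd
   2 |  14 | acffecafaabedd
   3 |   2 | aeafedbdcddeacffecafaabedd
   4 |  20 | afaabedd
   5 |   4 | afedbdcddeacffecafaabedd
   6 |   8 | bdcddeacffecafaabedd
   7 |  24 | bedd
   8 |  19 | cafaabedd
   9 |  10 | cddeacffecafaabedd
  10 |   0 | ceaeafedbdcddeacffecafaabedd
  11 |  15 | cffecafaabedd
  12 |  27 | d
  13 |   7 | dbdcddeacffecafaabedd
  14 |   9 | dcddeacffecafaabedd
  15 |  26 | dd
  16 |  11 | ddeacffecafaabedd
  17 |  12 | deacffecafaabedd
  18 |  13 | eacffecafaabedd
  19 |   1 | eaeafedbdcddeacffecafaabedd
  20 |   3 | eafedbdcddeacffecafaabedd
  21 |  18 | ecafaabedd
  22 |   6 | edbdcddeacffecafaabedd
  23 |  25 | edd
  24 |  21 | faabedd
  25 |  17 | fecafaabedd
  26 |   5 | fedbdcddeacffecafaabedd
  27 |  16 | ffecafaabedd

SA = [22, 23, 14, 2, 20, 4, 8, 24, 19, 10, 0, 15, 27, 7, 9, 26, 11, 12, 13, 1, 3, 18, 6, 25, 21, 17, 5, 16]
rank  pair      lcp
   1  s[22:],s[23:]  1  'a'
   2  s[23:],s[14:]  1  'a'
   3  s[14:],s[2:]  1  'a'
   4  s[2:],s[20:]  1  'a'
   5  s[20:],s[4:]  2  'af'
   6  s[4:],s[8:]  0  ''
   7  s[8:],s[24:]  1  'b'
   8  s[24:],s[19:]  0  ''
   9  s[19:],s[10:]  1  'c'
  10  s[10:],s[0:]  1  'c'
  11  s[0:],s[15:]  1  'c'
  12  s[15:],s[27:]  0  ''
  13  s[27:],s[7:]  1  'd'
  14  s[7:],s[9:]  1  'd'
  15  s[9:],s[26:]  1  'd'
  16  s[26:],s[11:]  2  'dd'
  17  s[11:],s[12:]  1  'd'
  18  s[12:],s[13:]  0  ''
  19  s[13:],s[1:]  2  'ea'
  20  s[1:],s[3:]  2  'ea'
  21  s[3:],s[18:]  1  'e'
  22  s[18:],s[6:]  1  'e'
  23  s[6:],s[25:]  2  'ed'
  24  s[25:],s[21:]  0  ''
  25  s[21:],s[17:]  1  'f'
  26  s[17:],s[5:]  2  'fe'
  27  s[5:],s[16:]  1  'f'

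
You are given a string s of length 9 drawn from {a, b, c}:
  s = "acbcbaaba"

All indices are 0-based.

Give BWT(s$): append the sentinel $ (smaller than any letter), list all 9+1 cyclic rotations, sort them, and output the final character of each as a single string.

rank  rotation    last
    0  $acbcbaaba  a
    1  a$acbcbaab  b
    2  aaba$acbcb  b
    3  aba$acbcba  a
    4  acbcbaaba$  $
    5  ba$acbcbaa  a
    6  baaba$acbc  c
    7  bcbaaba$ac  c
    8  cbaaba$acb  b
    9  cbcbaaba$a  a

abba$accba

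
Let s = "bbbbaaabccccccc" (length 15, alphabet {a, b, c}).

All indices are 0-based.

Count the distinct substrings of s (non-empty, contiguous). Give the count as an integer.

89

sorted suffixes:
  #0 SA[0]=4  'aaabccccccc'
  #1 SA[1]=5  'aabccccccc'
  #2 SA[2]=6  'abccccccc'
  #3 SA[3]=3  'baaabccccccc'
  #4 SA[4]=2  'bbaaabccccccc'
  #5 SA[5]=1  'bbbaaabccccccc'
  #6 SA[6]=0  'bbbbaaabccccccc'
  #7 SA[7]=7  'bccccccc'
  #8 SA[8]=14  'c'
  #9 SA[9]=13  'cc'
  #10 SA[10]=12  'ccc'
  #11 SA[11]=11  'cccc'
  #12 SA[12]=10  'ccccc'
  #13 SA[13]=9  'cccccc'
  #14 SA[14]=8  'ccccccc'

SA = [4, 5, 6, 3, 2, 1, 0, 7, 14, 13, 12, 11, 10, 9, 8]
i: (SA[i-1],SA[i]) lcp shared
  1: (4,5) 2 'aa'
  2: (5,6) 1 'a'
  3: (6,3) 0 ''
  4: (3,2) 1 'b'
  5: (2,1) 2 'bb'
  6: (1,0) 3 'bbb'
  7: (0,7) 1 'b'
  8: (7,14) 0 ''
  9: (14,13) 1 'c'
  10: (13,12) 2 'cc'
  11: (12,11) 3 'ccc'
  12: (11,10) 4 'cccc'
  13: (10,9) 5 'ccccc'
  14: (9,8) 6 'cccccc'

n(n+1)/2 = 15·16/2 = 120
Σ LCP = 0 + 2 + 1 + 0 + 1 + 2 + 3 + 1 + 0 + 1 + 2 + 3 + 4 + 5 + 6 = 31
distinct = 120 − 31 = 89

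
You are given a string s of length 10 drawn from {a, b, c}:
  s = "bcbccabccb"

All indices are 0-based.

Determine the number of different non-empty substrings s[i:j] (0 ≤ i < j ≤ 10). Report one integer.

43

rank | idx | suffix
   0 |   5 | abccb
   1 |   9 | b
   2 |   0 | bcbccabccb
   3 |   2 | bccabccb
   4 |   6 | bccb
   5 |   4 | cabccb
   6 |   8 | cb
   7 |   1 | cbccabccb
   8 |   3 | ccabccb
   9 |   7 | ccb

SA = [5, 9, 0, 2, 6, 4, 8, 1, 3, 7]
i: (SA[i-1],SA[i]) lcp shared
  1: (5,9) 0 ''
  2: (9,0) 1 'b'
  3: (0,2) 2 'bc'
  4: (2,6) 3 'bcc'
  5: (6,4) 0 ''
  6: (4,8) 1 'c'
  7: (8,1) 2 'cb'
  8: (1,3) 1 'c'
  9: (3,7) 2 'cc'

n(n+1)/2 = 10·11/2 = 55
Σ LCP = 0 + 0 + 1 + 2 + 3 + 0 + 1 + 2 + 1 + 2 = 12
distinct = 55 − 12 = 43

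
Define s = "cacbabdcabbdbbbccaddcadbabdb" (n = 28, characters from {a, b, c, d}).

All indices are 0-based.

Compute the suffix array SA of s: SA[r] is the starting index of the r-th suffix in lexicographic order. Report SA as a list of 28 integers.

rank | idx | suffix
   0 |   8 | abbdbbbccaddcadbabdb
   1 |  24 | abdb
   2 |   4 | abdcabbdbbbccaddcadbabdb
   3 |   1 | acbabdcabbdbbbccaddcadbabdb
   4 |  21 | adbabdb
   5 |  17 | addcadbabdb
   6 |  27 | b
   7 |  23 | babdb
   8 |   3 | babdcabbdbbbccaddcadbabdb
   9 |  12 | bbbccaddcadbabdb
  10 |  13 | bbccaddcadbabdb
  11 |   9 | bbdbbbccaddcadbabdb
  12 |  14 | bccaddcadbabdb
  13 |  25 | bdb
  14 |  10 | bdbbbccaddcadbabdb
  15 |   5 | bdcabbdbbbccaddcadbabdb
  16 |   7 | cabbdbbbccaddcadbabdb
  17 |   0 | cacbabdcabbdbbbccaddcadbabdb
  18 |  20 | cadbabdb
  19 |  16 | caddcadbabdb
  20 |   2 | cbabdcabbdbbbccaddcadbabdb
  21 |  15 | ccaddcadbabdb
  22 |  26 | db
  23 |  22 | dbabdb
  24 |  11 | dbbbccaddcadbabdb
  25 |   6 | dcabbdbbbccaddcadbabdb
  26 |  19 | dcadbabdb
  27 |  18 | ddcadbabdb

[8, 24, 4, 1, 21, 17, 27, 23, 3, 12, 13, 9, 14, 25, 10, 5, 7, 0, 20, 16, 2, 15, 26, 22, 11, 6, 19, 18]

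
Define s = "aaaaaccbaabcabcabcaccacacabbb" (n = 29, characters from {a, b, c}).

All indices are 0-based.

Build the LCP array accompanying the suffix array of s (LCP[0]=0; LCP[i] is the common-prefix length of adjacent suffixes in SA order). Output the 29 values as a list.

[0, 4, 3, 2, 2, 1, 2, 7, 4, 1, 3, 2, 3, 0, 1, 1, 2, 1, 6, 3, 0, 3, 5, 2, 4, 3, 1, 1, 2]

sorted suffixes:
  #0 SA[0]=0  'aaaaaccbaabcabcabcaccacacabbb'
  #1 SA[1]=1  'aaaaccbaabcabcabcaccacacabbb'
  #2 SA[2]=2  'aaaccbaabcabcabcaccacacabbb'
  #3 SA[3]=8  'aabcabcabcaccacacabbb'
  #4 SA[4]=3  'aaccbaabcabcabcaccacacabbb'
  #5 SA[5]=25  'abbb'
  #6 SA[6]=9  'abcabcabcaccacacabbb'
  #7 SA[7]=12  'abcabcaccacacabbb'
  #8 SA[8]=15  'abcaccacacabbb'
  #9 SA[9]=23  'acabbb'
  #10 SA[10]=21  'acacabbb'
  #11 SA[11]=18  'accacacabbb'
  #12 SA[12]=4  'accbaabcabcabcaccacacabbb'
  #13 SA[13]=28  'b'
  #14 SA[14]=7  'baabcabcabcaccacacabbb'
  #15 SA[15]=27  'bb'
  #16 SA[16]=26  'bbb'
  #17 SA[17]=10  'bcabcabcaccacacabbb'
  #18 SA[18]=13  'bcabcaccacacabbb'
  #19 SA[19]=16  'bcaccacacabbb'
  #20 SA[20]=24  'cabbb'
  #21 SA[21]=11  'cabcabcaccacacabbb'
  #22 SA[22]=14  'cabcaccacacabbb'
  #23 SA[23]=22  'cacabbb'
  #24 SA[24]=20  'cacacabbb'
  #25 SA[25]=17  'caccacacabbb'
  #26 SA[26]=6  'cbaabcabcabcaccacacabbb'
  #27 SA[27]=19  'ccacacabbb'
  #28 SA[28]=5  'ccbaabcabcabcaccacacabbb'

SA = [0, 1, 2, 8, 3, 25, 9, 12, 15, 23, 21, 18, 4, 28, 7, 27, 26, 10, 13, 16, 24, 11, 14, 22, 20, 17, 6, 19, 5]
rank  pair      lcp
   1  s[0:],s[1:]  4  'aaaa'
   2  s[1:],s[2:]  3  'aaa'
   3  s[2:],s[8:]  2  'aa'
   4  s[8:],s[3:]  2  'aa'
   5  s[3:],s[25:]  1  'a'
   6  s[25:],s[9:]  2  'ab'
   7  s[9:],s[12:]  7  'abcabca'
   8  s[12:],s[15:]  4  'abca'
   9  s[15:],s[23:]  1  'a'
  10  s[23:],s[21:]  3  'aca'
  11  s[21:],s[18:]  2  'ac'
  12  s[18:],s[4:]  3  'acc'
  13  s[4:],s[28:]  0  ''
  14  s[28:],s[7:]  1  'b'
  15  s[7:],s[27:]  1  'b'
  16  s[27:],s[26:]  2  'bb'
  17  s[26:],s[10:]  1  'b'
  18  s[10:],s[13:]  6  'bcabca'
  19  s[13:],s[16:]  3  'bca'
  20  s[16:],s[24:]  0  ''
  21  s[24:],s[11:]  3  'cab'
  22  s[11:],s[14:]  5  'cabca'
  23  s[14:],s[22:]  2  'ca'
  24  s[22:],s[20:]  4  'caca'
  25  s[20:],s[17:]  3  'cac'
  26  s[17:],s[6:]  1  'c'
  27  s[6:],s[19:]  1  'c'
  28  s[19:],s[5:]  2  'cc'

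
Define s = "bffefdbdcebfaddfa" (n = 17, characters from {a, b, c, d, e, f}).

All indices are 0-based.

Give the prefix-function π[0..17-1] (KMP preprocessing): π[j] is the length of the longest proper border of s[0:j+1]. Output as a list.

[0, 0, 0, 0, 0, 0, 1, 0, 0, 0, 1, 2, 0, 0, 0, 0, 0]

π[0] = 0
j=1 s[j]='f': π[1]=0 (border '')
j=2 s[j]='f': π[2]=0 (border '')
j=3 s[j]='e': π[3]=0 (border '')
j=4 s[j]='f': π[4]=0 (border '')
j=5 s[j]='d': π[5]=0 (border '')
j=6 s[j]='b': π[6]=1 (border 'b')
j=7 s[j]='d': k: 1→0; π[7]=0 (border '')
j=8 s[j]='c': π[8]=0 (border '')
j=9 s[j]='e': π[9]=0 (border '')
j=10 s[j]='b': π[10]=1 (border 'b')
j=11 s[j]='f': π[11]=2 (border 'bf')
j=12 s[j]='a': k: 2→0; π[12]=0 (border '')
j=13 s[j]='d': π[13]=0 (border '')
j=14 s[j]='d': π[14]=0 (border '')
j=15 s[j]='f': π[15]=0 (border '')
j=16 s[j]='a': π[16]=0 (border '')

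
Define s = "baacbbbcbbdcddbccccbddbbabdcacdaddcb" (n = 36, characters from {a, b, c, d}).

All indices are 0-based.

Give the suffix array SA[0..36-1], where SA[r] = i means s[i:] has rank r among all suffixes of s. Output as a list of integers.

rank | idx | suffix
   0 |   1 | aacbbbcbbdcddbccccbddbbabdcacdaddcb
   1 |  24 | abdcacdaddcb
   2 |   2 | acbbbcbbdcddbccccbddbbabdcacdaddcb
   3 |  28 | acdaddcb
   4 |  31 | addcb
   5 |  35 | b
   6 |   0 | baacbbbcbbdcddbccccbddbbabdcacdaddcb
   7 |  23 | babdcacdaddcb
   8 |  22 | bbabdcacdaddcb
   9 |   4 | bbbcbbdcddbccccbddbbabdcacdaddcb
  10 |   5 | bbcbbdcddbccccbddbbabdcacdaddcb
  11 |   8 | bbdcddbccccbddbbabdcacdaddcb
  12 |   6 | bcbbdcddbccccbddbbabdcacdaddcb
  13 |  14 | bccccbddbbabdcacdaddcb
  14 |  25 | bdcacdaddcb
  15 |   9 | bdcddbccccbddbbabdcacdaddcb
  16 |  19 | bddbbabdcacdaddcb
  17 |  27 | cacdaddcb
  18 |  34 | cb
  19 |   3 | cbbbcbbdcddbccccbddbbabdcacdaddcb
  20 |   7 | cbbdcddbccccbddbbabdcacdaddcb
  21 |  18 | cbddbbabdcacdaddcb
  22 |  17 | ccbddbbabdcacdaddcb
  23 |  16 | cccbddbbabdcacdaddcb
  24 |  15 | ccccbddbbabdcacdaddcb
  25 |  29 | cdaddcb
  26 |  11 | cddbccccbddbbabdcacdaddcb
  27 |  30 | daddcb
  28 |  21 | dbbabdcacdaddcb
  29 |  13 | dbccccbddbbabdcacdaddcb
  30 |  26 | dcacdaddcb
  31 |  33 | dcb
  32 |  10 | dcddbccccbddbbabdcacdaddcb
  33 |  20 | ddbbabdcacdaddcb
  34 |  12 | ddbccccbddbbabdcacdaddcb
  35 |  32 | ddcb

[1, 24, 2, 28, 31, 35, 0, 23, 22, 4, 5, 8, 6, 14, 25, 9, 19, 27, 34, 3, 7, 18, 17, 16, 15, 29, 11, 30, 21, 13, 26, 33, 10, 20, 12, 32]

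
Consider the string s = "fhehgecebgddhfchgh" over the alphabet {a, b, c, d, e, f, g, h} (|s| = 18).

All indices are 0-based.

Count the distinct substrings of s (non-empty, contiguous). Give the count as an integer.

sorted suffixes:
  #0 SA[0]=8  'bgddhfchgh'
  #1 SA[1]=6  'cebgddhfchgh'
  #2 SA[2]=14  'chgh'
  #3 SA[3]=10  'ddhfchgh'
  #4 SA[4]=11  'dhfchgh'
  #5 SA[5]=7  'ebgddhfchgh'
  #6 SA[6]=5  'ecebgddhfchgh'
  #7 SA[7]=2  'ehgecebgddhfchgh'
  #8 SA[8]=13  'fchgh'
  #9 SA[9]=0  'fhehgecebgddhfchgh'
  #10 SA[10]=9  'gddhfchgh'
  #11 SA[11]=4  'gecebgddhfchgh'
  #12 SA[12]=16  'gh'
  #13 SA[13]=17  'h'
  #14 SA[14]=1  'hehgecebgddhfchgh'
  #15 SA[15]=12  'hfchgh'
  #16 SA[16]=3  'hgecebgddhfchgh'
  #17 SA[17]=15  'hgh'

SA = [8, 6, 14, 10, 11, 7, 5, 2, 13, 0, 9, 4, 16, 17, 1, 12, 3, 15]
i: (SA[i-1],SA[i]) lcp shared
  1: (8,6) 0 ''
  2: (6,14) 1 'c'
  3: (14,10) 0 ''
  4: (10,11) 1 'd'
  5: (11,7) 0 ''
  6: (7,5) 1 'e'
  7: (5,2) 1 'e'
  8: (2,13) 0 ''
  9: (13,0) 1 'f'
  10: (0,9) 0 ''
  11: (9,4) 1 'g'
  12: (4,16) 1 'g'
  13: (16,17) 0 ''
  14: (17,1) 1 'h'
  15: (1,12) 1 'h'
  16: (12,3) 1 'h'
  17: (3,15) 2 'hg'

n(n+1)/2 = 18·19/2 = 171
Σ LCP = 0 + 0 + 1 + 0 + 1 + 0 + 1 + 1 + 0 + 1 + 0 + 1 + 1 + 0 + 1 + 1 + 1 + 2 = 12
distinct = 171 − 12 = 159

159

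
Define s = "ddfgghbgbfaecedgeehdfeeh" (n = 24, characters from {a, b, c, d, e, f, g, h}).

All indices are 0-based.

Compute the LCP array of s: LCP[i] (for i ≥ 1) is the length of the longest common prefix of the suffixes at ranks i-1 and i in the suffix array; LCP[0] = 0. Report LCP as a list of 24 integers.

sorted suffixes:
  #0 SA[0]=10  'aecedgeehdfeeh'
  #1 SA[1]=8  'bfaecedgeehdfeeh'
  #2 SA[2]=6  'bgbfaecedgeehdfeeh'
  #3 SA[3]=12  'cedgeehdfeeh'
  #4 SA[4]=0  'ddfgghbgbfaecedgeehdfeeh'
  #5 SA[5]=19  'dfeeh'
  #6 SA[6]=1  'dfgghbgbfaecedgeehdfeeh'
  #7 SA[7]=14  'dgeehdfeeh'
  #8 SA[8]=11  'ecedgeehdfeeh'
  #9 SA[9]=13  'edgeehdfeeh'
  #10 SA[10]=21  'eeh'
  #11 SA[11]=16  'eehdfeeh'
  #12 SA[12]=22  'eh'
  #13 SA[13]=17  'ehdfeeh'
  #14 SA[14]=9  'faecedgeehdfeeh'
  #15 SA[15]=20  'feeh'
  #16 SA[16]=2  'fgghbgbfaecedgeehdfeeh'
  #17 SA[17]=7  'gbfaecedgeehdfeeh'
  #18 SA[18]=15  'geehdfeeh'
  #19 SA[19]=3  'gghbgbfaecedgeehdfeeh'
  #20 SA[20]=4  'ghbgbfaecedgeehdfeeh'
  #21 SA[21]=23  'h'
  #22 SA[22]=5  'hbgbfaecedgeehdfeeh'
  #23 SA[23]=18  'hdfeeh'

SA = [10, 8, 6, 12, 0, 19, 1, 14, 11, 13, 21, 16, 22, 17, 9, 20, 2, 7, 15, 3, 4, 23, 5, 18]
i: (SA[i-1],SA[i]) lcp shared
  1: (10,8) 0 ''
  2: (8,6) 1 'b'
  3: (6,12) 0 ''
  4: (12,0) 0 ''
  5: (0,19) 1 'd'
  6: (19,1) 2 'df'
  7: (1,14) 1 'd'
  8: (14,11) 0 ''
  9: (11,13) 1 'e'
  10: (13,21) 1 'e'
  11: (21,16) 3 'eeh'
  12: (16,22) 1 'e'
  13: (22,17) 2 'eh'
  14: (17,9) 0 ''
  15: (9,20) 1 'f'
  16: (20,2) 1 'f'
  17: (2,7) 0 ''
  18: (7,15) 1 'g'
  19: (15,3) 1 'g'
  20: (3,4) 1 'g'
  21: (4,23) 0 ''
  22: (23,5) 1 'h'
  23: (5,18) 1 'h'

[0, 0, 1, 0, 0, 1, 2, 1, 0, 1, 1, 3, 1, 2, 0, 1, 1, 0, 1, 1, 1, 0, 1, 1]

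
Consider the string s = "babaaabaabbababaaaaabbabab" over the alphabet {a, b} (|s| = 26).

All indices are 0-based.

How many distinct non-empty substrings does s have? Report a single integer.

sorted suffixes:
  #0 SA[0]=15  'aaaaabbabab'
  #1 SA[1]=16  'aaaabbabab'
  #2 SA[2]=3  'aaabaabbababaaaaabbabab'
  #3 SA[3]=17  'aaabbabab'
  #4 SA[4]=4  'aabaabbababaaaaabbabab'
  #5 SA[5]=18  'aabbabab'
  #6 SA[6]=7  'aabbababaaaaabbabab'
  #7 SA[7]=24  'ab'
  #8 SA[8]=13  'abaaaaabbabab'
  #9 SA[9]=1  'abaaabaabbababaaaaabbabab'
  #10 SA[10]=5  'abaabbababaaaaabbabab'
  #11 SA[11]=22  'abab'
  #12 SA[12]=11  'ababaaaaabbabab'
  #13 SA[13]=19  'abbabab'
  #14 SA[14]=8  'abbababaaaaabbabab'
  #15 SA[15]=25  'b'
  #16 SA[16]=14  'baaaaabbabab'
  #17 SA[17]=2  'baaabaabbababaaaaabbabab'
  #18 SA[18]=6  'baabbababaaaaabbabab'
  #19 SA[19]=23  'bab'
  #20 SA[20]=12  'babaaaaabbabab'
  #21 SA[21]=0  'babaaabaabbababaaaaabbabab'
  #22 SA[22]=21  'babab'
  #23 SA[23]=10  'bababaaaaabbabab'
  #24 SA[24]=20  'bbabab'
  #25 SA[25]=9  'bbababaaaaabbabab'

SA = [15, 16, 3, 17, 4, 18, 7, 24, 13, 1, 5, 22, 11, 19, 8, 25, 14, 2, 6, 23, 12, 0, 21, 10, 20, 9]
[i] adj suffixes → lcp
  [1] 15/16 → 4 ('aaaa')
  [2] 16/3 → 3 ('aaa')
  [3] 3/17 → 4 ('aaab')
  [4] 17/4 → 2 ('aa')
  [5] 4/18 → 3 ('aab')
  [6] 18/7 → 8 ('aabbabab')
  [7] 7/24 → 1 ('a')
  [8] 24/13 → 2 ('ab')
  [9] 13/1 → 5 ('abaaa')
  [10] 1/5 → 4 ('abaa')
  [11] 5/22 → 3 ('aba')
  [12] 22/11 → 4 ('abab')
  [13] 11/19 → 2 ('ab')
  [14] 19/8 → 7 ('abbabab')
  [15] 8/25 → 0 ('')
  [16] 25/14 → 1 ('b')
  [17] 14/2 → 4 ('baaa')
  [18] 2/6 → 3 ('baa')
  [19] 6/23 → 2 ('ba')
  [20] 23/12 → 3 ('bab')
  [21] 12/0 → 6 ('babaaa')
  [22] 0/21 → 4 ('baba')
  [23] 21/10 → 5 ('babab')
  [24] 10/20 → 1 ('b')
  [25] 20/9 → 6 ('bbabab')

n(n+1)/2 = 26·27/2 = 351
Σ LCP = 0 + 4 + 3 + 4 + 2 + 3 + 8 + 1 + 2 + 5 + 4 + 3 + 4 + 2 + 7 + 0 + 1 + 4 + 3 + 2 + 3 + 6 + 4 + 5 + 1 + 6 = 87
distinct = 351 − 87 = 264

264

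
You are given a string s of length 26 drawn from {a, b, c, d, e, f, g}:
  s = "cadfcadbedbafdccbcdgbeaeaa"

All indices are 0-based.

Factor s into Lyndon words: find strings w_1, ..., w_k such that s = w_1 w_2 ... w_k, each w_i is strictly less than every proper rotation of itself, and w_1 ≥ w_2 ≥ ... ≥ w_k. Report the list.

["c", "adfc", "adbedbafdccbcdgbeae", "a", "a"]

emit factor 1: 'c' (i=0, period=1)
emit factor 2: 'adfc' (i=1, period=4)
emit factor 3: 'adbedbafdccbcdgbeae' (i=5, period=19)
emit factor 4: 'a' (i=24, period=1)
emit factor 5: 'a' (i=25, period=1)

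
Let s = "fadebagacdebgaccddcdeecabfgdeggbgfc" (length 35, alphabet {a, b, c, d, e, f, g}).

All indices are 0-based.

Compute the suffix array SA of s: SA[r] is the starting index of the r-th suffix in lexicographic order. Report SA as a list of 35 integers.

rank→(start, suffix):
  0 → (23, 'abfgdeggbgfc')
  1 → (13, 'accddcdeecabfgdeggbgfc')
  2 → (7, 'acdebgaccddcdeecabfgdeggbgfc')
  3 → (1, 'adebagacdebgaccddcdeecabfgdeggbgfc')
  4 → (5, 'agacdebgaccddcdeecabfgdeggbgfc')
  5 → (4, 'bagacdebgaccddcdeecabfgdeggbgfc')
  6 → (24, 'bfgdeggbgfc')
  7 → (11, 'bgaccddcdeecabfgdeggbgfc')
  8 → (31, 'bgfc')
  9 → (34, 'c')
  10 → (22, 'cabfgdeggbgfc')
  11 → (14, 'ccddcdeecabfgdeggbgfc')
  12 → (15, 'cddcdeecabfgdeggbgfc')
  13 → (8, 'cdebgaccddcdeecabfgdeggbgfc')
  14 → (18, 'cdeecabfgdeggbgfc')
  15 → (17, 'dcdeecabfgdeggbgfc')
  16 → (16, 'ddcdeecabfgdeggbgfc')
  17 → (2, 'debagacdebgaccddcdeecabfgdeggbgfc')
  18 → (9, 'debgaccddcdeecabfgdeggbgfc')
  19 → (19, 'deecabfgdeggbgfc')
  20 → (27, 'deggbgfc')
  21 → (3, 'ebagacdebgaccddcdeecabfgdeggbgfc')
  22 → (10, 'ebgaccddcdeecabfgdeggbgfc')
  23 → (21, 'ecabfgdeggbgfc')
  24 → (20, 'eecabfgdeggbgfc')
  25 → (28, 'eggbgfc')
  26 → (0, 'fadebagacdebgaccddcdeecabfgdeggbgfc')
  27 → (33, 'fc')
  28 → (25, 'fgdeggbgfc')
  29 → (12, 'gaccddcdeecabfgdeggbgfc')
  30 → (6, 'gacdebgaccddcdeecabfgdeggbgfc')
  31 → (30, 'gbgfc')
  32 → (26, 'gdeggbgfc')
  33 → (32, 'gfc')
  34 → (29, 'ggbgfc')

[23, 13, 7, 1, 5, 4, 24, 11, 31, 34, 22, 14, 15, 8, 18, 17, 16, 2, 9, 19, 27, 3, 10, 21, 20, 28, 0, 33, 25, 12, 6, 30, 26, 32, 29]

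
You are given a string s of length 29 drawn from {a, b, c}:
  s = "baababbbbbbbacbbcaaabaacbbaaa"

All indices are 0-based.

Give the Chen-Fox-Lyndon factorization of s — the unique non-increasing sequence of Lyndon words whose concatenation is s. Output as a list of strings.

emit factor 1: 'b' (i=0, period=1)
emit factor 2: 'aababbbbbbbacbbc' (i=1, period=16)
emit factor 3: 'aaabaacbb' (i=17, period=9)
emit factor 4: 'a' (i=26, period=1)
emit factor 5: 'a' (i=27, period=1)
emit factor 6: 'a' (i=28, period=1)

["b", "aababbbbbbbacbbc", "aaabaacbb", "a", "a", "a"]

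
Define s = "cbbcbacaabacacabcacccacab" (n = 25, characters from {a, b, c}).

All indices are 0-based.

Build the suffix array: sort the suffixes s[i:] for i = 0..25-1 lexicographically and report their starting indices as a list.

[7, 23, 8, 14, 5, 21, 12, 10, 17, 24, 4, 9, 1, 15, 2, 6, 22, 13, 20, 11, 16, 3, 0, 19, 18]

rank | idx | suffix
   0 |   7 | aabacacabcacccacab
   1 |  23 | ab
   2 |   8 | abacacabcacccacab
   3 |  14 | abcacccacab
   4 |   5 | acaabacacabcacccacab
   5 |  21 | acab
   6 |  12 | acabcacccacab
   7 |  10 | acacabcacccacab
   8 |  17 | acccacab
   9 |  24 | b
  10 |   4 | bacaabacacabcacccacab
  11 |   9 | bacacabcacccacab
  12 |   1 | bbcbacaabacacabcacccacab
  13 |  15 | bcacccacab
  14 |   2 | bcbacaabacacabcacccacab
  15 |   6 | caabacacabcacccacab
  16 |  22 | cab
  17 |  13 | cabcacccacab
  18 |  20 | cacab
  19 |  11 | cacabcacccacab
  20 |  16 | cacccacab
  21 |   3 | cbacaabacacabcacccacab
  22 |   0 | cbbcbacaabacacabcacccacab
  23 |  19 | ccacab
  24 |  18 | cccacab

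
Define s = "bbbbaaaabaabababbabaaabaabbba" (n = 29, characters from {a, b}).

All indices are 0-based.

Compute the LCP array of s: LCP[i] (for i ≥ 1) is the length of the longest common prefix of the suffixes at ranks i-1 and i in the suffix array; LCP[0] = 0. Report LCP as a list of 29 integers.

[0, 1, 3, 7, 2, 6, 4, 3, 1, 4, 5, 3, 4, 2, 3, 0, 2, 4, 3, 4, 2, 4, 3, 1, 3, 3, 2, 4, 3]

rank | idx | suffix
   0 |  28 | a
   1 |   4 | aaaabaabababbabaaabaabbba
   2 |   5 | aaabaabababbabaaabaabbba
   3 |  19 | aaabaabbba
   4 |   6 | aabaabababbabaaabaabbba
   5 |  20 | aabaabbba
   6 |   9 | aabababbabaaabaabbba
   7 |  23 | aabbba
   8 |  17 | abaaabaabbba
   9 |   7 | abaabababbabaaabaabbba
  10 |  21 | abaabbba
  11 |  10 | abababbabaaabaabbba
  12 |  12 | ababbabaaabaabbba
  13 |  14 | abbabaaabaabbba
  14 |  24 | abbba
  15 |  27 | ba
  16 |   3 | baaaabaabababbabaaabaabbba
  17 |  18 | baaabaabbba
  18 |   8 | baabababbabaaabaabbba
  19 |  22 | baabbba
  20 |  16 | babaaabaabbba
  21 |  11 | bababbabaaabaabbba
  22 |  13 | babbabaaabaabbba
  23 |  26 | bba
  24 |   2 | bbaaaabaabababbabaaabaabbba
  25 |  15 | bbabaaabaabbba
  26 |  25 | bbba
  27 |   1 | bbbaaaabaabababbabaaabaabbba
  28 |   0 | bbbbaaaabaabababbabaaabaabbba

SA = [28, 4, 5, 19, 6, 20, 9, 23, 17, 7, 21, 10, 12, 14, 24, 27, 3, 18, 8, 22, 16, 11, 13, 26, 2, 15, 25, 1, 0]
[i] adj suffixes → lcp
  [1] 28/4 → 1 ('a')
  [2] 4/5 → 3 ('aaa')
  [3] 5/19 → 7 ('aaabaab')
  [4] 19/6 → 2 ('aa')
  [5] 6/20 → 6 ('aabaab')
  [6] 20/9 → 4 ('aaba')
  [7] 9/23 → 3 ('aab')
  [8] 23/17 → 1 ('a')
  [9] 17/7 → 4 ('abaa')
  [10] 7/21 → 5 ('abaab')
  [11] 21/10 → 3 ('aba')
  [12] 10/12 → 4 ('abab')
  [13] 12/14 → 2 ('ab')
  [14] 14/24 → 3 ('abb')
  [15] 24/27 → 0 ('')
  [16] 27/3 → 2 ('ba')
  [17] 3/18 → 4 ('baaa')
  [18] 18/8 → 3 ('baa')
  [19] 8/22 → 4 ('baab')
  [20] 22/16 → 2 ('ba')
  [21] 16/11 → 4 ('baba')
  [22] 11/13 → 3 ('bab')
  [23] 13/26 → 1 ('b')
  [24] 26/2 → 3 ('bba')
  [25] 2/15 → 3 ('bba')
  [26] 15/25 → 2 ('bb')
  [27] 25/1 → 4 ('bbba')
  [28] 1/0 → 3 ('bbb')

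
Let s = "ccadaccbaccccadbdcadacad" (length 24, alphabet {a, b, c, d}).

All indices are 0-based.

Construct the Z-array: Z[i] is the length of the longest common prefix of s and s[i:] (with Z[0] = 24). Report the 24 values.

[24, 1, 0, 0, 0, 2, 1, 0, 0, 2, 2, 4, 1, 0, 0, 0, 0, 1, 0, 0, 0, 1, 0, 0]

Z[0]=24
i=1: i≥r, start 0; Z[1]=1 scan→box=[1,2)
i=2: i≥r, start 0; Z[2]=0
i=3: i≥r, start 0; Z[3]=0
i=4: i≥r, start 0; Z[4]=0
i=5: i≥r, start 0; Z[5]=2 scan→box=[5,7)
i=6: min(r-i=1, Z[1]=1)=1; Z[6]=1
i=7: i≥r, start 0; Z[7]=0
i=8: i≥r, start 0; Z[8]=0
i=9: i≥r, start 0; Z[9]=2 scan→box=[9,11)
i=10: min(r-i=1, Z[1]=1)=1; Z[10]=2 scan→box=[10,12)
i=11: min(r-i=1, Z[1]=1)=1; Z[11]=4 scan→box=[11,15)
i=12: min(r-i=3, Z[1]=1)=1; Z[12]=1
i=13: min(r-i=2, Z[2]=0)=0; Z[13]=0
i=14: min(r-i=1, Z[3]=0)=0; Z[14]=0
i=15: i≥r, start 0; Z[15]=0
i=16: i≥r, start 0; Z[16]=0
i=17: i≥r, start 0; Z[17]=1 scan→box=[17,18)
i=18: i≥r, start 0; Z[18]=0
i=19: i≥r, start 0; Z[19]=0
i=20: i≥r, start 0; Z[20]=0
i=21: i≥r, start 0; Z[21]=1 scan→box=[21,22)
i=22: i≥r, start 0; Z[22]=0
i=23: i≥r, start 0; Z[23]=0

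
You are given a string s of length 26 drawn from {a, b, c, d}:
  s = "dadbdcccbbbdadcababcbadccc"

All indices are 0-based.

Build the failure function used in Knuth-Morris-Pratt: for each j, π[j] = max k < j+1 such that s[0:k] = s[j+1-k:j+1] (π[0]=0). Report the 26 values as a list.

[0, 0, 1, 0, 1, 0, 0, 0, 0, 0, 0, 1, 2, 3, 0, 0, 0, 0, 0, 0, 0, 0, 1, 0, 0, 0]

π[0] = 0
j=1 s[j]='a': π[1]=0 (border '')
j=2 s[j]='d': π[2]=1 (border 'd')
j=3 s[j]='b': k: 1→0; π[3]=0 (border '')
j=4 s[j]='d': π[4]=1 (border 'd')
j=5 s[j]='c': k: 1→0; π[5]=0 (border '')
j=6 s[j]='c': π[6]=0 (border '')
j=7 s[j]='c': π[7]=0 (border '')
j=8 s[j]='b': π[8]=0 (border '')
j=9 s[j]='b': π[9]=0 (border '')
j=10 s[j]='b': π[10]=0 (border '')
j=11 s[j]='d': π[11]=1 (border 'd')
j=12 s[j]='a': π[12]=2 (border 'da')
j=13 s[j]='d': π[13]=3 (border 'dad')
j=14 s[j]='c': k: 3→1→0; π[14]=0 (border '')
j=15 s[j]='a': π[15]=0 (border '')
j=16 s[j]='b': π[16]=0 (border '')
j=17 s[j]='a': π[17]=0 (border '')
j=18 s[j]='b': π[18]=0 (border '')
j=19 s[j]='c': π[19]=0 (border '')
j=20 s[j]='b': π[20]=0 (border '')
j=21 s[j]='a': π[21]=0 (border '')
j=22 s[j]='d': π[22]=1 (border 'd')
j=23 s[j]='c': k: 1→0; π[23]=0 (border '')
j=24 s[j]='c': π[24]=0 (border '')
j=25 s[j]='c': π[25]=0 (border '')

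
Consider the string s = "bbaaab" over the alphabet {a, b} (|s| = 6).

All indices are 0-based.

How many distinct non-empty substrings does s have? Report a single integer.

16

rank→(start, suffix):
  0 → (2, 'aaab')
  1 → (3, 'aab')
  2 → (4, 'ab')
  3 → (5, 'b')
  4 → (1, 'baaab')
  5 → (0, 'bbaaab')

SA = [2, 3, 4, 5, 1, 0]
i: (SA[i-1],SA[i]) lcp shared
  1: (2,3) 2 'aa'
  2: (3,4) 1 'a'
  3: (4,5) 0 ''
  4: (5,1) 1 'b'
  5: (1,0) 1 'b'

n(n+1)/2 = 6·7/2 = 21
Σ LCP = 0 + 2 + 1 + 0 + 1 + 1 = 5
distinct = 21 − 5 = 16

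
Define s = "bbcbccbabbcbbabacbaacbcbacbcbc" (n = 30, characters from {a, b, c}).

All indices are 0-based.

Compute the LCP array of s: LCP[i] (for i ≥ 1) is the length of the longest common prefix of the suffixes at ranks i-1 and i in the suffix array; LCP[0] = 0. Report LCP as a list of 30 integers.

[0, 1, 2, 1, 3, 5, 0, 2, 3, 2, 4, 1, 2, 4, 1, 2, 3, 3, 4, 2, 0, 1, 3, 3, 2, 2, 3, 4, 3, 1]

rank | idx | suffix
   0 |  18 | aacbcbacbcbc
   1 |  13 | abacbaacbcbacbcbc
   2 |   7 | abbcbbabacbaacbcbacbcbc
   3 |  15 | acbaacbcbacbcbc
   4 |  19 | acbcbacbcbc
   5 |  24 | acbcbc
   6 |  17 | baacbcbacbcbc
   7 |  12 | babacbaacbcbacbcbc
   8 |   6 | babbcbbabacbaacbcbacbcbc
   9 |  14 | bacbaacbcbacbcbc
  10 |  23 | bacbcbc
  11 |  11 | bbabacbaacbcbacbcbc
  12 |   8 | bbcbbabacbaacbcbacbcbc
  13 |   0 | bbcbccbabbcbbabacbaacbcbacbcbc
  14 |  28 | bc
  15 |  21 | bcbacbcbc
  16 |   9 | bcbbabacbaacbcbacbcbc
  17 |  26 | bcbc
  18 |   1 | bcbccbabbcbbabacbaacbcbacbcbc
  19 |   3 | bccbabbcbbabacbaacbcbacbcbc
  20 |  29 | c
  21 |  16 | cbaacbcbacbcbc
  22 |   5 | cbabbcbbabacbaacbcbacbcbc
  23 |  22 | cbacbcbc
  24 |  10 | cbbabacbaacbcbacbcbc
  25 |  27 | cbc
  26 |  20 | cbcbacbcbc
  27 |  25 | cbcbc
  28 |   2 | cbccbabbcbbabacbaacbcbacbcbc
  29 |   4 | ccbabbcbbabacbaacbcbacbcbc

SA = [18, 13, 7, 15, 19, 24, 17, 12, 6, 14, 23, 11, 8, 0, 28, 21, 9, 26, 1, 3, 29, 16, 5, 22, 10, 27, 20, 25, 2, 4]
[i] adj suffixes → lcp
  [1] 18/13 → 1 ('a')
  [2] 13/7 → 2 ('ab')
  [3] 7/15 → 1 ('a')
  [4] 15/19 → 3 ('acb')
  [5] 19/24 → 5 ('acbcb')
  [6] 24/17 → 0 ('')
  [7] 17/12 → 2 ('ba')
  [8] 12/6 → 3 ('bab')
  [9] 6/14 → 2 ('ba')
  [10] 14/23 → 4 ('bacb')
  [11] 23/11 → 1 ('b')
  [12] 11/8 → 2 ('bb')
  [13] 8/0 → 4 ('bbcb')
  [14] 0/28 → 1 ('b')
  [15] 28/21 → 2 ('bc')
  [16] 21/9 → 3 ('bcb')
  [17] 9/26 → 3 ('bcb')
  [18] 26/1 → 4 ('bcbc')
  [19] 1/3 → 2 ('bc')
  [20] 3/29 → 0 ('')
  [21] 29/16 → 1 ('c')
  [22] 16/5 → 3 ('cba')
  [23] 5/22 → 3 ('cba')
  [24] 22/10 → 2 ('cb')
  [25] 10/27 → 2 ('cb')
  [26] 27/20 → 3 ('cbc')
  [27] 20/25 → 4 ('cbcb')
  [28] 25/2 → 3 ('cbc')
  [29] 2/4 → 1 ('c')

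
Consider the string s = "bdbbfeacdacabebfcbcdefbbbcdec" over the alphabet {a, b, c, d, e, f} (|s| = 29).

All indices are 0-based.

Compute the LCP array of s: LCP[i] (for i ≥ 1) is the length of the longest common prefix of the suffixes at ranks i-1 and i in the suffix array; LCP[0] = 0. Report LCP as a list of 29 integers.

[0, 1, 2, 0, 2, 2, 1, 4, 1, 1, 1, 2, 0, 1, 1, 1, 2, 3, 0, 1, 1, 2, 0, 1, 1, 1, 0, 1, 1]

rank→(start, suffix):
  0 → (11, 'abebfcbcdefbbbcdec')
  1 → (9, 'acabebfcbcdefbbbcdec')
  2 → (6, 'acdacabebfcbcdefbbbcdec')
  3 → (22, 'bbbcdec')
  4 → (23, 'bbcdec')
  5 → (2, 'bbfeacdacabebfcbcdefbbbcdec')
  6 → (24, 'bcdec')
  7 → (17, 'bcdefbbbcdec')
  8 → (0, 'bdbbfeacdacabebfcbcdefbbbcdec')
  9 → (12, 'bebfcbcdefbbbcdec')
  10 → (14, 'bfcbcdefbbbcdec')
  11 → (3, 'bfeacdacabebfcbcdefbbbcdec')
  12 → (28, 'c')
  13 → (10, 'cabebfcbcdefbbbcdec')
  14 → (16, 'cbcdefbbbcdec')
  15 → (7, 'cdacabebfcbcdefbbbcdec')
  16 → (25, 'cdec')
  17 → (18, 'cdefbbbcdec')
  18 → (8, 'dacabebfcbcdefbbbcdec')
  19 → (1, 'dbbfeacdacabebfcbcdefbbbcdec')
  20 → (26, 'dec')
  21 → (19, 'defbbbcdec')
  22 → (5, 'eacdacabebfcbcdefbbbcdec')
  23 → (13, 'ebfcbcdefbbbcdec')
  24 → (27, 'ec')
  25 → (20, 'efbbbcdec')
  26 → (21, 'fbbbcdec')
  27 → (15, 'fcbcdefbbbcdec')
  28 → (4, 'feacdacabebfcbcdefbbbcdec')

SA = [11, 9, 6, 22, 23, 2, 24, 17, 0, 12, 14, 3, 28, 10, 16, 7, 25, 18, 8, 1, 26, 19, 5, 13, 27, 20, 21, 15, 4]
i: (SA[i-1],SA[i]) lcp shared
  1: (11,9) 1 'a'
  2: (9,6) 2 'ac'
  3: (6,22) 0 ''
  4: (22,23) 2 'bb'
  5: (23,2) 2 'bb'
  6: (2,24) 1 'b'
  7: (24,17) 4 'bcde'
  8: (17,0) 1 'b'
  9: (0,12) 1 'b'
  10: (12,14) 1 'b'
  11: (14,3) 2 'bf'
  12: (3,28) 0 ''
  13: (28,10) 1 'c'
  14: (10,16) 1 'c'
  15: (16,7) 1 'c'
  16: (7,25) 2 'cd'
  17: (25,18) 3 'cde'
  18: (18,8) 0 ''
  19: (8,1) 1 'd'
  20: (1,26) 1 'd'
  21: (26,19) 2 'de'
  22: (19,5) 0 ''
  23: (5,13) 1 'e'
  24: (13,27) 1 'e'
  25: (27,20) 1 'e'
  26: (20,21) 0 ''
  27: (21,15) 1 'f'
  28: (15,4) 1 'f'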